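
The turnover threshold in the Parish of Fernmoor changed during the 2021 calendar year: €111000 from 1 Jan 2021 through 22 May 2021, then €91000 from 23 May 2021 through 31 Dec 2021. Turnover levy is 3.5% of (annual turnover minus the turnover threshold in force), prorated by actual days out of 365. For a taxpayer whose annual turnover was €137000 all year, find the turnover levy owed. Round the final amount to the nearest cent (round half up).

1 Jan – 22 May 2021: 142 days, exemption €111000 → (€137000 − €111000) × 3.5% × 142/365 = €354.0274
23 May – 31 Dec 2021: 223 days, exemption €91000 → (€137000 − €91000) × 3.5% × 223/365 = €983.6438
Total = €1337.6712

€1337.67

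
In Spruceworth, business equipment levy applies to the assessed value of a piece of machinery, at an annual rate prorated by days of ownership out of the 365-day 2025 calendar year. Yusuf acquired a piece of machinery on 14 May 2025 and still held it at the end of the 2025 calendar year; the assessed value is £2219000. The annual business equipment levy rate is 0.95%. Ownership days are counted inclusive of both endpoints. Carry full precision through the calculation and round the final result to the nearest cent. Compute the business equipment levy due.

£13399.11

Days held (14 May – 31 December 2025): 232 out of 365
Tax = £2219000 × 0.95% × 232/365 = £13399.1123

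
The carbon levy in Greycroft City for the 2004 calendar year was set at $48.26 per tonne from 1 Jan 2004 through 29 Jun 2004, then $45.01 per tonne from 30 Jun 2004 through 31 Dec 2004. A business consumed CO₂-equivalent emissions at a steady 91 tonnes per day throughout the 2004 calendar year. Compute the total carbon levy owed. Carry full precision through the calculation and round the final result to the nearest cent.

$1552633.81

1 Jan – 29 Jun 2004: 181 days × 91 tonnes/day = 16,471 tonnes at $48.26/tonne → $794890.46
30 Jun – 31 Dec 2004: 185 days × 91 tonnes/day = 16,835 tonnes at $45.01/tonne → $757743.35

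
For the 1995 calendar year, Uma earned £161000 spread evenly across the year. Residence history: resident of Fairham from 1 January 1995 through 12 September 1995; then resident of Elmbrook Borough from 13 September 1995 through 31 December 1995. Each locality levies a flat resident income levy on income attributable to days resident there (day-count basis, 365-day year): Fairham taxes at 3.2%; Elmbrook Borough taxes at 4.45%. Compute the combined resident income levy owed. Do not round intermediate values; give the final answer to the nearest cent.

Fairham, 1 January – 12 September 1995: 255 days → £161000 × 3.2% × 255/365 = £3599.3425
Elmbrook Borough, 13 September – 31 December 1995: 110 days → £161000 × 4.45% × 110/365 = £2159.1644
Total = £5758.5068

£5758.51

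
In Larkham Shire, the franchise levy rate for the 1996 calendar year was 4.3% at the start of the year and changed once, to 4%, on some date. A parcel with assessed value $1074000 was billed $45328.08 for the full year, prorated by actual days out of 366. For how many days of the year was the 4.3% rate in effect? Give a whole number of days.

269 days

Let d = days at the first rate; then 366 − d days at the second rate.
$1074000 × [4.3%·d + 4%·(366−d)] / 366 = $45328.08
Solving gives d = 269, so the new rate took effect on September 26, 1996.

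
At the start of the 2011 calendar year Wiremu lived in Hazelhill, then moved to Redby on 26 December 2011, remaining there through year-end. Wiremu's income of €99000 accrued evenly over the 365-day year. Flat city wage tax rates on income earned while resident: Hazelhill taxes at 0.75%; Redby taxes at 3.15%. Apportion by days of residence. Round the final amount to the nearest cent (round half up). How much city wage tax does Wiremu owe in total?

Hazelhill, 1 January – 25 December 2011: 359 days → €99000 × 0.75% × 359/365 = €730.2945
Redby, 26 December – 31 December 2011: 6 days → €99000 × 3.15% × 6/365 = €51.2630
Total = €781.5575

€781.56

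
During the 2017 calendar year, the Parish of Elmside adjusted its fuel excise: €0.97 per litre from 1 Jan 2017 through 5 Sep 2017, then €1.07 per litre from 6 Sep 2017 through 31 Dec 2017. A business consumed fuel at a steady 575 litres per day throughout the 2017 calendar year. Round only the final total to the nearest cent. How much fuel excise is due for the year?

1 Jan – 5 Sep 2017: 248 days × 575 litres/day = 142,600 litres at €0.97/litre → €138322.00
6 Sep – 31 Dec 2017: 117 days × 575 litres/day = 67,275 litres at €1.07/litre → €71984.25

€210306.25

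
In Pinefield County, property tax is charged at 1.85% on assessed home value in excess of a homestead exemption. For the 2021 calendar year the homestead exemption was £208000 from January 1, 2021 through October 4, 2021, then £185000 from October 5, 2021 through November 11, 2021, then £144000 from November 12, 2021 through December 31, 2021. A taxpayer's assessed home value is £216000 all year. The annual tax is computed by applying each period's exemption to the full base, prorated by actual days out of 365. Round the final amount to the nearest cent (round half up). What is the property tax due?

£354.49

January 1 – October 4, 2021: 277 days, exemption £208000 → (£216000 − £208000) × 1.85% × 277/365 = £112.3178
October 5 – November 11, 2021: 38 days, exemption £185000 → (£216000 − £185000) × 1.85% × 38/365 = £59.7068
November 12 – December 31, 2021: 50 days, exemption £144000 → (£216000 − £144000) × 1.85% × 50/365 = £182.4658
Total = £354.4904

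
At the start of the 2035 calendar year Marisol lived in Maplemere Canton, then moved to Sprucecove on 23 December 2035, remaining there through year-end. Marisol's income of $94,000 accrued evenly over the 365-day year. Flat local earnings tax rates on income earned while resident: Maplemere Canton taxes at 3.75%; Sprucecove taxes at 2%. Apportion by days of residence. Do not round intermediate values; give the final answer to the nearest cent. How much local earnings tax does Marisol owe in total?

Maplemere Canton, 1 January – 22 December 2035: 356 days → $94,000 × 3.75% × 356/365 = $3,438.0822
Sprucecove, 23 December – 31 December 2035: 9 days → $94,000 × 2% × 9/365 = $46.3562
Total = $3,484.4384

$3,484.44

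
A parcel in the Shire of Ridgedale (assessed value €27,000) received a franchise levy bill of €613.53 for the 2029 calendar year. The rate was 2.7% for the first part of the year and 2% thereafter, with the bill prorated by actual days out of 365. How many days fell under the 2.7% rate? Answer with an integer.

142 days

Let d = days at the first rate; then 365 − d days at the second rate.
€27,000 × [2.7%·d + 2%·(365−d)] / 365 = €613.53
Solving gives d = 142, so the new rate took effect on 23 May 2029.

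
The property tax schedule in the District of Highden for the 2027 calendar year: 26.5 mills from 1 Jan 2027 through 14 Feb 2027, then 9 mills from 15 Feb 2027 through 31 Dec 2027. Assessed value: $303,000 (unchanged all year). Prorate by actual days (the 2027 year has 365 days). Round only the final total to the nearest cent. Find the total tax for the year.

$3,380.73

1 Jan – 14 Feb 2027: 45 days at 26.5 mills → $303,000 × 2.65% × 45/365 = $989.9384
15 Feb – 31 Dec 2027: 320 days at 9 mills → $303,000 × 0.9% × 320/365 = $2,390.7945
Total = $3,380.7329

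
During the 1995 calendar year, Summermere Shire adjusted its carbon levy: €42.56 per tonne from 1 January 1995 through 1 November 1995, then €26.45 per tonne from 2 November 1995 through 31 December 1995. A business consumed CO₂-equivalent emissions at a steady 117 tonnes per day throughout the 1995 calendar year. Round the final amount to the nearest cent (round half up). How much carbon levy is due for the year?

1 January – 1 November 1995: 305 days × 117 tonnes/day = 35,685 tonnes at €42.56/tonne → €1,518,753.60
2 November – 31 December 1995: 60 days × 117 tonnes/day = 7,020 tonnes at €26.45/tonne → €185,679.00

€1,704,432.60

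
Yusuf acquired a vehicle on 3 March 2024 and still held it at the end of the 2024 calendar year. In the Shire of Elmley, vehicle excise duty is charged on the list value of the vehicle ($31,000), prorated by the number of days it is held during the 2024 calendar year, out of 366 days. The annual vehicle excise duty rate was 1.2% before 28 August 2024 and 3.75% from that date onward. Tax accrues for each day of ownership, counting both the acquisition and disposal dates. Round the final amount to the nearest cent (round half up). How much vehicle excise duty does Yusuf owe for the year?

$581.12

3 March – 27 August 2024: 178 days at 1.2% → $31,000 × 1.2% × 178/366 = $180.9180
28 August – 31 December 2024: 126 days at 3.75% → $31,000 × 3.75% × 126/366 = $400.2049
Total = $581.1230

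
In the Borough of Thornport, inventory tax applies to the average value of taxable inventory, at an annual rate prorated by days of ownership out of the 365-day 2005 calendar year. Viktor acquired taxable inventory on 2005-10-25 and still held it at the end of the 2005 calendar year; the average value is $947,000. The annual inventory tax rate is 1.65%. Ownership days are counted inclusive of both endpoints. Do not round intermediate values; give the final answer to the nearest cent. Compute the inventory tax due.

Days held (2005-10-25 to 2005-12-31): 68 out of 365
Tax = $947,000 × 1.65% × 68/365 = $2,911.0521

$2,911.05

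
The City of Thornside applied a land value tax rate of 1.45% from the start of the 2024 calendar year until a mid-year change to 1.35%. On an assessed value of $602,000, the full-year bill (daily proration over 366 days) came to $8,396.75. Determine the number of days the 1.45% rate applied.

Let d = days at the first rate; then 366 − d days at the second rate.
$602,000 × [1.45%·d + 1.35%·(366−d)] / 366 = $8,396.75
Solving gives d = 164, so the new rate took effect on 13 Jun 2024.

164 days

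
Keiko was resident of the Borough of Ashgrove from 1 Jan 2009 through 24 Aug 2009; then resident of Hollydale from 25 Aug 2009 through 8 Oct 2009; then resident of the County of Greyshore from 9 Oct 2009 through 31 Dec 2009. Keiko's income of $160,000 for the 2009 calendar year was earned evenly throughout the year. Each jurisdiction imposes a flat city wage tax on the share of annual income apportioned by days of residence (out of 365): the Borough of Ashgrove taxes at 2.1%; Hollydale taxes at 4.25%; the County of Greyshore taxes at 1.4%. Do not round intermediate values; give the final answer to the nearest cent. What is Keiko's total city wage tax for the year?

The Borough of Ashgrove, 1 Jan – 24 Aug 2009: 236 days → $160,000 × 2.1% × 236/365 = $2,172.4932
Hollydale, 25 Aug – 8 Oct 2009: 45 days → $160,000 × 4.25% × 45/365 = $838.3562
The County of Greyshore, 9 Oct – 31 Dec 2009: 84 days → $160,000 × 1.4% × 84/365 = $515.5068
Total = $3,526.3562

$3,526.36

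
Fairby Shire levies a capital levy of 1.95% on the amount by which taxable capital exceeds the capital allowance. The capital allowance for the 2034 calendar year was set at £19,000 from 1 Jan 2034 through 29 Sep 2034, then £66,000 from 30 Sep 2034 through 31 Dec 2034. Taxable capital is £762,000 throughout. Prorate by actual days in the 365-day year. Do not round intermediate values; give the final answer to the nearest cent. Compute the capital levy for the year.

1 Jan – 29 Sep 2034: 272 days, exemption £19,000 → (£762,000 − £19,000) × 1.95% × 272/365 = £10,796.9096
30 Sep – 31 Dec 2034: 93 days, exemption £66,000 → (£762,000 − £66,000) × 1.95% × 93/365 = £3,458.0712
Total = £14,254.9808

£14,254.98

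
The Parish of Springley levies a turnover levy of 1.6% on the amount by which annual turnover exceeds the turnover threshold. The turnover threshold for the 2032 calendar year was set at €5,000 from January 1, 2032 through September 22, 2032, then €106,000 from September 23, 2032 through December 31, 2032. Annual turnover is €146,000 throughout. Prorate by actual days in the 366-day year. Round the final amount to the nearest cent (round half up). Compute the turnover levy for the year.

January 1 – September 22, 2032: 266 days, exemption €5,000 → (€146,000 − €5,000) × 1.6% × 266/366 = €1,639.6066
September 23 – December 31, 2032: 100 days, exemption €106,000 → (€146,000 − €106,000) × 1.6% × 100/366 = €174.8634
Total = €1,814.4699

€1,814.47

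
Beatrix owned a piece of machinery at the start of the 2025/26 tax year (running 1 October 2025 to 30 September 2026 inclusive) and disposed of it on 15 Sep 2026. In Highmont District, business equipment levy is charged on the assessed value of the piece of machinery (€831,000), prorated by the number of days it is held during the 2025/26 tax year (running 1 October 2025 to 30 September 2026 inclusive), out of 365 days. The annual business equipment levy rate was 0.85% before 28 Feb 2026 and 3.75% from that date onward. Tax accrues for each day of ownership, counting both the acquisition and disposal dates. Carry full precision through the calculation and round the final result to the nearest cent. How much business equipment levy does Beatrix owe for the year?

€19,978.15

1 Oct 2025 – 27 Feb 2026: 150 days at 0.85% → €831,000 × 0.85% × 150/365 = €2,902.8082
28 Feb – 15 Sep 2026: 200 days at 3.75% → €831,000 × 3.75% × 200/365 = €17,075.3425
Total = €19,978.1507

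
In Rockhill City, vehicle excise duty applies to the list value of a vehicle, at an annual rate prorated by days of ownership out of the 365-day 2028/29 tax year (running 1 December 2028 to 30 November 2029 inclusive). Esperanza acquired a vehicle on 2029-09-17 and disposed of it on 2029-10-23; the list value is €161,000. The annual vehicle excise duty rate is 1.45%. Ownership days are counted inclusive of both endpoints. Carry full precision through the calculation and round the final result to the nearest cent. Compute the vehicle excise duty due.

€236.65

Days held (2029-09-17 to 2029-10-23): 37 out of 365
Tax = €161,000 × 1.45% × 37/365 = €236.6479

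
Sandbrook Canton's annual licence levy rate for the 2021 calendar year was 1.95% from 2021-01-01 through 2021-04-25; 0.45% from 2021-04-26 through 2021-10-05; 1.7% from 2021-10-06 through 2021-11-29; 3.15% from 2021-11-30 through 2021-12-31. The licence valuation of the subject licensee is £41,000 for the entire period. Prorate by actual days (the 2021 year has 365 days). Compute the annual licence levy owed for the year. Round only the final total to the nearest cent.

£552.55

2021-01-01 to 2021-04-25: 115 days at 1.95% → £41,000 × 1.95% × 115/365 = £251.8973
2021-04-26 to 2021-10-05: 163 days at 0.45% → £41,000 × 0.45% × 163/365 = £82.3932
2021-10-06 to 2021-11-29: 55 days at 1.7% → £41,000 × 1.7% × 55/365 = £105.0274
2021-11-30 to 2021-12-31: 32 days at 3.15% → £41,000 × 3.15% × 32/365 = £113.2274
Total = £552.5452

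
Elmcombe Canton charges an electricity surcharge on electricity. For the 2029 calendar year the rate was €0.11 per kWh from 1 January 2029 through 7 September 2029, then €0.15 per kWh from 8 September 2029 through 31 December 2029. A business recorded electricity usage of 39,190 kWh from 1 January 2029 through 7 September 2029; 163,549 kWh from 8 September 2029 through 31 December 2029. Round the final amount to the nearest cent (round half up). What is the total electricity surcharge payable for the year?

1 January – 7 September 2029: 39,190 kWh at €0.11/kWh → €4,310.90
8 September – 31 December 2029: 163,549 kWh at €0.15/kWh → €24,532.35

€28,843.25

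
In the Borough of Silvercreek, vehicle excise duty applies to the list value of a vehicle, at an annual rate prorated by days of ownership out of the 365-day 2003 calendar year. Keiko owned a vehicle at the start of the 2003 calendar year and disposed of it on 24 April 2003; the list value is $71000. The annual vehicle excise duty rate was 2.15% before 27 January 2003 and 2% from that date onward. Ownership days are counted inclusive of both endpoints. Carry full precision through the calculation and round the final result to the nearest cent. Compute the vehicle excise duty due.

$451.09

1 January – 26 January 2003: 26 days at 2.15% → $71000 × 2.15% × 26/365 = $108.7370
27 January – 24 April 2003: 88 days at 2% → $71000 × 2% × 88/365 = $342.3562
Total = $451.0932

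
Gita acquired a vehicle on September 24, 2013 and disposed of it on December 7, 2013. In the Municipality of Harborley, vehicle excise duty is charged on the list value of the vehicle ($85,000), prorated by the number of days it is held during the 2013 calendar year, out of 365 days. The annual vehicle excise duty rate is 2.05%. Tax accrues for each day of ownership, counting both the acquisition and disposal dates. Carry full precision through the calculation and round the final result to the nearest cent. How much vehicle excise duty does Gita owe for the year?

$358.05

Days held (September 24 – December 7, 2013): 75 out of 365
Tax = $85,000 × 2.05% × 75/365 = $358.0479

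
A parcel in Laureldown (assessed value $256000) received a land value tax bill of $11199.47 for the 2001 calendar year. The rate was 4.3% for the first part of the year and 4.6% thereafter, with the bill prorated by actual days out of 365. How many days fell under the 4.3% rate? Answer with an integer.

Let d = days at the first rate; then 365 − d days at the second rate.
$256000 × [4.3%·d + 4.6%·(365−d)] / 365 = $11199.47
Solving gives d = 274, so the new rate took effect on 2 October 2001.

274 days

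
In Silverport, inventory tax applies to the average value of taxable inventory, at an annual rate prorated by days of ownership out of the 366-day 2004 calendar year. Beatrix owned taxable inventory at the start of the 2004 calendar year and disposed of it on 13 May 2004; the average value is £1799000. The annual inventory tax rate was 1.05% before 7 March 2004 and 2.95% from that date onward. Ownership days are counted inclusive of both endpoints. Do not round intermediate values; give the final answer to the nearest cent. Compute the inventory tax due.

1 January – 6 March 2004: 66 days at 1.05% → £1799000 × 1.05% × 66/366 = £3406.3033
7 March – 13 May 2004: 68 days at 2.95% → £1799000 × 2.95% × 68/366 = £9860.0929
Total = £13266.3962

£13266.40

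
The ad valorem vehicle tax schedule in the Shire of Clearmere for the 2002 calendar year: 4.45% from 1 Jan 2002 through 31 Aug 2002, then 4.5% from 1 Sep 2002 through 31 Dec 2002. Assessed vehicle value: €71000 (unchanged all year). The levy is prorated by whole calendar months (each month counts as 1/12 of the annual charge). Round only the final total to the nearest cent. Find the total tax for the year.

€3171.33

1 Jan – 31 Aug 2002: 8 months at 4.45% → €71000 × 4.45% × 8/12 = €2106.3333
1 Sep – 31 Dec 2002: 4 months at 4.5% → €71000 × 4.5% × 4/12 = €1065.0000
Total = €3171.3333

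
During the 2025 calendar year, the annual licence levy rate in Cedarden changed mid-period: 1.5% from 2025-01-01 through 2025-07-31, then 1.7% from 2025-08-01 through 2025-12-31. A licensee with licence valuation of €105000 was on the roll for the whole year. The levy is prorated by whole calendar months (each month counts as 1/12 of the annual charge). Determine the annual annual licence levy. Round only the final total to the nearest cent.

€1662.50

2025-01-01 to 2025-07-31: 7 months at 1.5% → €105000 × 1.5% × 7/12 = €918.7500
2025-08-01 to 2025-12-31: 5 months at 1.7% → €105000 × 1.7% × 5/12 = €743.7500
Total = €1662.5000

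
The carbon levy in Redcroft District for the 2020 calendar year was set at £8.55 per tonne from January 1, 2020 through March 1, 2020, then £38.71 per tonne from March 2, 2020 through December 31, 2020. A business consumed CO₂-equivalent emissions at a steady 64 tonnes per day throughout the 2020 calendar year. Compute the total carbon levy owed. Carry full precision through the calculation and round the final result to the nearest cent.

January 1 – March 1, 2020: 61 days × 64 tonnes/day = 3,904 tonnes at £8.55/tonne → £33,379.20
March 2 – December 31, 2020: 305 days × 64 tonnes/day = 19,520 tonnes at £38.71/tonne → £755,619.20

£788,998.40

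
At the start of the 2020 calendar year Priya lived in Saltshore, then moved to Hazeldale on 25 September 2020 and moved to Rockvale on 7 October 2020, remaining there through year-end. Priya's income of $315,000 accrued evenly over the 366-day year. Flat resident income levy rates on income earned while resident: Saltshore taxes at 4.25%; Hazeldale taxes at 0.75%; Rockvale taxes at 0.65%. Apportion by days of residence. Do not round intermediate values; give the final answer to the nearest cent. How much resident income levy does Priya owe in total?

$10,361.43

Saltshore, 1 January – 24 September 2020: 268 days → $315,000 × 4.25% × 268/366 = $9,802.8689
Hazeldale, 25 September – 6 October 2020: 12 days → $315,000 × 0.75% × 12/366 = $77.4590
Rockvale, 7 October – 31 December 2020: 86 days → $315,000 × 0.65% × 86/366 = $481.1066
Total = $10,361.4344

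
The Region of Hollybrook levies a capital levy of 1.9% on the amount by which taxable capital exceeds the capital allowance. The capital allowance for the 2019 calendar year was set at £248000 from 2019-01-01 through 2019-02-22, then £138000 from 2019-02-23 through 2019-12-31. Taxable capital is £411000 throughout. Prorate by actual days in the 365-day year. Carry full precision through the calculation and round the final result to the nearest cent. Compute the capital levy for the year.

2019-01-01 to 2019-02-22: 53 days, exemption £248000 → (£411000 − £248000) × 1.9% × 53/365 = £449.7014
2019-02-23 to 2019-12-31: 312 days, exemption £138000 → (£411000 − £138000) × 1.9% × 312/365 = £4433.8192
Total = £4883.5205

£4883.52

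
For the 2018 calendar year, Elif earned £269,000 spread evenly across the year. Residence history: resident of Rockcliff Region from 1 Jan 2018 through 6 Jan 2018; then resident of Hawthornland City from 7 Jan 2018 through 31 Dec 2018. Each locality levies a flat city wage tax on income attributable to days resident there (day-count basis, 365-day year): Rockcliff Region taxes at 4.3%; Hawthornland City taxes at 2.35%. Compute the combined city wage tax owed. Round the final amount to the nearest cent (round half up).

Rockcliff Region, 1 Jan – 6 Jan 2018: 6 days → £269,000 × 4.3% × 6/365 = £190.1425
Hawthornland City, 7 Jan – 31 Dec 2018: 359 days → £269,000 × 2.35% × 359/365 = £6,217.5849
Total = £6,407.7274

£6,407.73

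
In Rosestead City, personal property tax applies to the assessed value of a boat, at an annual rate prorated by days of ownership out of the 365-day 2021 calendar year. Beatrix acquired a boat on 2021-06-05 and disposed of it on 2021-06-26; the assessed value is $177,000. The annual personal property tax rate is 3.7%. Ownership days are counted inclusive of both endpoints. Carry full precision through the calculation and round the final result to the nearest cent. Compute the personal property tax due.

$394.73

Days held (2021-06-05 to 2021-06-26): 22 out of 365
Tax = $177,000 × 3.7% × 22/365 = $394.7342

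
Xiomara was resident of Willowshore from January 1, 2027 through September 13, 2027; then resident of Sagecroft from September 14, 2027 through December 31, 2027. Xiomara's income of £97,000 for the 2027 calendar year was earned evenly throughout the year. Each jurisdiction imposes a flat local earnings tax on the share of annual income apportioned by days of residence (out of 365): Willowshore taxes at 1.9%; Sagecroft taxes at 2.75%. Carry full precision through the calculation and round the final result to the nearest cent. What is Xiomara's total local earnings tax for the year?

Willowshore, January 1 – September 13, 2027: 256 days → £97,000 × 1.9% × 256/365 = £1,292.6247
Sagecroft, September 14 – December 31, 2027: 109 days → £97,000 × 2.75% × 109/365 = £796.5959
Total = £2,089.2205

£2,089.22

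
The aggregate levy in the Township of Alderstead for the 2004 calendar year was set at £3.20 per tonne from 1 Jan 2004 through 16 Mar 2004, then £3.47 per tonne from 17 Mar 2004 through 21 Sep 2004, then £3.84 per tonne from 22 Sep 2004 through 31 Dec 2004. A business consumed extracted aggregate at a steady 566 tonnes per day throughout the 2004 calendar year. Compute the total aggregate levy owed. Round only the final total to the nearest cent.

1 Jan – 16 Mar 2004: 76 days × 566 tonnes/day = 43,016 tonnes at £3.20/tonne → £137,651.20
17 Mar – 21 Sep 2004: 189 days × 566 tonnes/day = 106,974 tonnes at £3.47/tonne → £371,199.78
22 Sep – 31 Dec 2004: 101 days × 566 tonnes/day = 57,166 tonnes at £3.84/tonne → £219,517.44

£728,368.42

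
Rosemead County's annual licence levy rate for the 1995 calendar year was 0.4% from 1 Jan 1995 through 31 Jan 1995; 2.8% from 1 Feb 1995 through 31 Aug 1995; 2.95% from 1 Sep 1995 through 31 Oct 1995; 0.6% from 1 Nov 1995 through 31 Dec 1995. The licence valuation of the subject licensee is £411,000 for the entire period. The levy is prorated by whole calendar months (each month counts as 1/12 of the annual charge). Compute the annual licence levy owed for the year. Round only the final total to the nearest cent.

£9,281.75

1 Jan – 31 Jan 1995: 1 month at 0.4% → £411,000 × 0.4% × 1/12 = £137.0000
1 Feb – 31 Aug 1995: 7 months at 2.8% → £411,000 × 2.8% × 7/12 = £6,713.0000
1 Sep – 31 Oct 1995: 2 months at 2.95% → £411,000 × 2.95% × 2/12 = £2,020.7500
1 Nov – 31 Dec 1995: 2 months at 0.6% → £411,000 × 0.6% × 2/12 = £411.0000
Total = £9,281.7500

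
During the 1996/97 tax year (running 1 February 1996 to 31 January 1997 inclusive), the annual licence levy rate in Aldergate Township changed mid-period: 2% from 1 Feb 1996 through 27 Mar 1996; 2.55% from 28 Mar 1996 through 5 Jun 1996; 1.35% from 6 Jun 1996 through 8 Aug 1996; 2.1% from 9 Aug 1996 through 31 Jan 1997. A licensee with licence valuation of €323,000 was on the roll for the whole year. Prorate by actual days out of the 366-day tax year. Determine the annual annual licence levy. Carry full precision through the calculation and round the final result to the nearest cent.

1 Feb – 27 Mar 1996: 56 days at 2% → €323,000 × 2% × 56/366 = €988.4153
28 Mar – 5 Jun 1996: 70 days at 2.55% → €323,000 × 2.55% × 70/366 = €1,575.2869
6 Jun – 8 Aug 1996: 64 days at 1.35% → €323,000 × 1.35% × 64/366 = €762.4918
9 Aug 1996 – 31 Jan 1997: 176 days at 2.1% → €323,000 × 2.1% × 176/366 = €3,261.7705
Total = €6,587.9645

€6,587.96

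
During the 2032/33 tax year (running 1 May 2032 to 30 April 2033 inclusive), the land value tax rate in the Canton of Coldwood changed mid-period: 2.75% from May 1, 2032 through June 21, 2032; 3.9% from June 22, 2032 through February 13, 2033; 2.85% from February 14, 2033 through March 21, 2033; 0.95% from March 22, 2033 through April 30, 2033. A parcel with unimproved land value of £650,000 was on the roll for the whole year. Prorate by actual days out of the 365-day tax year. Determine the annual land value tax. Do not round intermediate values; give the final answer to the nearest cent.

£21,510.55

May 1 – June 21, 2032: 52 days at 2.75% → £650,000 × 2.75% × 52/365 = £2,546.5753
June 22, 2032 – February 13, 2033: 237 days at 3.9% → £650,000 × 3.9% × 237/365 = £16,460.1370
February 14 – March 21, 2033: 36 days at 2.85% → £650,000 × 2.85% × 36/365 = £1,827.1233
March 22 – April 30, 2033: 40 days at 0.95% → £650,000 × 0.95% × 40/365 = £676.7123
Total = £21,510.5479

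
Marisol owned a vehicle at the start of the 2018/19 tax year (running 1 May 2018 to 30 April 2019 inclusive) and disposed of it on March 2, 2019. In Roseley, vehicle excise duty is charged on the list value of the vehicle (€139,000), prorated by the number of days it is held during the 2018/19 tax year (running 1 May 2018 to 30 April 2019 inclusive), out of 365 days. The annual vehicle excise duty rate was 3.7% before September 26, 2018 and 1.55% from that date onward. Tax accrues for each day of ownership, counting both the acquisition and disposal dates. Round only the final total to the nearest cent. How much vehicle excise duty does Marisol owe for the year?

May 1 – September 25, 2018: 148 days at 3.7% → €139,000 × 3.7% × 148/365 = €2,085.3808
September 26, 2018 – March 2, 2019: 158 days at 1.55% → €139,000 × 1.55% × 158/365 = €932.6329
Total = €3,018.0137

€3,018.01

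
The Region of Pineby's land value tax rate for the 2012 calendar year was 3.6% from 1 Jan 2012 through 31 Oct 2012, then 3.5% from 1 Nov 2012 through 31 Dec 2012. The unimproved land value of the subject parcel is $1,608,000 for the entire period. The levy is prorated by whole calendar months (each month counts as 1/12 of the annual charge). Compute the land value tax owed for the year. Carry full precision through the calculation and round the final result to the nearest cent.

1 Jan – 31 Oct 2012: 10 months at 3.6% → $1,608,000 × 3.6% × 10/12 = $48,240.0000
1 Nov – 31 Dec 2012: 2 months at 3.5% → $1,608,000 × 3.5% × 2/12 = $9,380.0000
Total = $57,620.0000

$57,620.00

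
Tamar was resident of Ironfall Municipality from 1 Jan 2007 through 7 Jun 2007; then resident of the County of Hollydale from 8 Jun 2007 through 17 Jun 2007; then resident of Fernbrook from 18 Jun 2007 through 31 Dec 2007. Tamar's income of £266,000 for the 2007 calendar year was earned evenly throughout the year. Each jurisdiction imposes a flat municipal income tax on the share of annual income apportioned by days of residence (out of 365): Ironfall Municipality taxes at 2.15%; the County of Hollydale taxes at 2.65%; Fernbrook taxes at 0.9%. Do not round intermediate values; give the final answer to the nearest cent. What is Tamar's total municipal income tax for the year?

Ironfall Municipality, 1 Jan – 7 Jun 2007: 158 days → £266,000 × 2.15% × 158/365 = £2,475.6219
The County of Hollydale, 8 Jun – 17 Jun 2007: 10 days → £266,000 × 2.65% × 10/365 = £193.1233
Fernbrook, 18 Jun – 31 Dec 2007: 197 days → £266,000 × 0.9% × 197/365 = £1,292.1041
Total = £3,960.8493

£3,960.85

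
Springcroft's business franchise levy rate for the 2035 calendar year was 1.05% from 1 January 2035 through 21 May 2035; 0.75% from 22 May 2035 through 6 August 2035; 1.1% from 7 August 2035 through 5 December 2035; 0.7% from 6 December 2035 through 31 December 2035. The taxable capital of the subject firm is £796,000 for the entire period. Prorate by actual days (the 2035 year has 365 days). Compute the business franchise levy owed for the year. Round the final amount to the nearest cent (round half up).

£7,787.72

1 January – 21 May 2035: 141 days at 1.05% → £796,000 × 1.05% × 141/365 = £3,228.7068
22 May – 6 August 2035: 77 days at 0.75% → £796,000 × 0.75% × 77/365 = £1,259.4247
7 August – 5 December 2035: 121 days at 1.1% → £796,000 × 1.1% × 121/365 = £2,902.6740
6 December – 31 December 2035: 26 days at 0.7% → £796,000 × 0.7% × 26/365 = £396.9096
Total = £7,787.7151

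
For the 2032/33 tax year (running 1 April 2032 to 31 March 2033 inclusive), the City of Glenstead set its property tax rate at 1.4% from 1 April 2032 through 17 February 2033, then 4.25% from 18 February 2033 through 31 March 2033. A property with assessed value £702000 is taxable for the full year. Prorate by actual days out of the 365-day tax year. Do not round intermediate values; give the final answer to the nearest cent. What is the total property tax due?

1 April 2032 – 17 February 2033: 323 days at 1.4% → £702000 × 1.4% × 323/365 = £8697.1068
18 February – 31 March 2033: 42 days at 4.25% → £702000 × 4.25% × 42/365 = £3433.0685
Total = £12130.1753

£12130.18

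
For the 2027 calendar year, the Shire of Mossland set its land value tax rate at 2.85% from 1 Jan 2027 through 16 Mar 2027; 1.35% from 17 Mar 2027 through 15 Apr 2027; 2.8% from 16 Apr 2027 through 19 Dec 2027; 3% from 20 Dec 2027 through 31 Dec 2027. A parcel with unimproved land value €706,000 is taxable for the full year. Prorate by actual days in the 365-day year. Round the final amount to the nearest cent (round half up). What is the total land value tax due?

€19,045.56

1 Jan – 16 Mar 2027: 75 days at 2.85% → €706,000 × 2.85% × 75/365 = €4,134.4521
17 Mar – 15 Apr 2027: 30 days at 1.35% → €706,000 × 1.35% × 30/365 = €783.3699
16 Apr – 19 Dec 2027: 248 days at 2.8% → €706,000 × 2.8% × 248/365 = €13,431.4082
20 Dec – 31 Dec 2027: 12 days at 3% → €706,000 × 3% × 12/365 = €696.3288
Total = €19,045.5589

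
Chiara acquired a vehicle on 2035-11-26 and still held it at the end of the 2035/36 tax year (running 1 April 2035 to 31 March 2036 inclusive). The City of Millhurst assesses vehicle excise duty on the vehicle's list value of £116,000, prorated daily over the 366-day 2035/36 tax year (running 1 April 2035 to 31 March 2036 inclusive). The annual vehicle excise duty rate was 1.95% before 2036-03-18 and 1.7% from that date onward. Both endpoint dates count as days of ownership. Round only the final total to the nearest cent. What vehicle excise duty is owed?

2035-11-26 to 2036-03-17: 113 days at 1.95% → £116,000 × 1.95% × 113/366 = £698.3770
2036-03-18 to 2036-03-31: 14 days at 1.7% → £116,000 × 1.7% × 14/366 = £75.4317
Total = £773.8087

£773.81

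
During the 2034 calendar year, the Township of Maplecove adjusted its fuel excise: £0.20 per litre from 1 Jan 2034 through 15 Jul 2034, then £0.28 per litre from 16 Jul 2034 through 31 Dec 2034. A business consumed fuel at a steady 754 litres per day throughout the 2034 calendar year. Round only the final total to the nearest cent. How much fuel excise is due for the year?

1 Jan – 15 Jul 2034: 196 days × 754 litres/day = 147,784 litres at £0.20/litre → £29,556.80
16 Jul – 31 Dec 2034: 169 days × 754 litres/day = 127,426 litres at £0.28/litre → £35,679.28

£65,236.08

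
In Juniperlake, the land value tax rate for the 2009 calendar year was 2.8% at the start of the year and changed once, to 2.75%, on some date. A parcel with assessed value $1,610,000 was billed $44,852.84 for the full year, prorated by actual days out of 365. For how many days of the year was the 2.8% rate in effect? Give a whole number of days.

Let d = days at the first rate; then 365 − d days at the second rate.
$1,610,000 × [2.8%·d + 2.75%·(365−d)] / 365 = $44,852.84
Solving gives d = 262, so the new rate took effect on 20 September 2009.

262 days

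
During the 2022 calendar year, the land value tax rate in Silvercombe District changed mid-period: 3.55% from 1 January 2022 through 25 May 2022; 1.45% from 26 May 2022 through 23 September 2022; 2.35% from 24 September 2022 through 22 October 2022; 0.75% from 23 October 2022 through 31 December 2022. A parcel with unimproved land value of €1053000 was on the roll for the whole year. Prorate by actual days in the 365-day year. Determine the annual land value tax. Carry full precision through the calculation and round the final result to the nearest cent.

1 January – 25 May 2022: 145 days at 3.55% → €1053000 × 3.55% × 145/365 = €14850.1849
26 May – 23 September 2022: 121 days at 1.45% → €1053000 × 1.45% × 121/365 = €5061.6123
24 September – 22 October 2022: 29 days at 2.35% → €1053000 × 2.35% × 29/365 = €1966.0808
23 October – 31 December 2022: 70 days at 0.75% → €1053000 × 0.75% × 70/365 = €1514.5890
Total = €23392.4671

€23392.47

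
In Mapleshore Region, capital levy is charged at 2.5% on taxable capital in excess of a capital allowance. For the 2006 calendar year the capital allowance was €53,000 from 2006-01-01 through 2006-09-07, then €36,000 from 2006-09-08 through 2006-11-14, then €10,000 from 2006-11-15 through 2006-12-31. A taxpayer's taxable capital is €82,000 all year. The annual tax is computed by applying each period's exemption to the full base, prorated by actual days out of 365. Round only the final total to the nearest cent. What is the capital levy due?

2006-01-01 to 2006-09-07: 250 days, exemption €53,000 → (€82,000 − €53,000) × 2.5% × 250/365 = €496.5753
2006-09-08 to 2006-11-14: 68 days, exemption €36,000 → (€82,000 − €36,000) × 2.5% × 68/365 = €214.2466
2006-11-15 to 2006-12-31: 47 days, exemption €10,000 → (€82,000 − €10,000) × 2.5% × 47/365 = €231.7808
Total = €942.6027

€942.60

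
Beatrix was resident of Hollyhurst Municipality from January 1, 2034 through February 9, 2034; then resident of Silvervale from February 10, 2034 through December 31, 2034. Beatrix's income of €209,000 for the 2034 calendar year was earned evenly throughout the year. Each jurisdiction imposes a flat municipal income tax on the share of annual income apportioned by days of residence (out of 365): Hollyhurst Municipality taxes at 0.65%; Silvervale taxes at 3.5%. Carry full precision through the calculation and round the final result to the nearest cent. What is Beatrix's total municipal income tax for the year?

€6,662.23

Hollyhurst Municipality, January 1 – February 9, 2034: 40 days → €209,000 × 0.65% × 40/365 = €148.8767
Silvervale, February 10 – December 31, 2034: 325 days → €209,000 × 3.5% × 325/365 = €6,513.3562
Total = €6,662.2329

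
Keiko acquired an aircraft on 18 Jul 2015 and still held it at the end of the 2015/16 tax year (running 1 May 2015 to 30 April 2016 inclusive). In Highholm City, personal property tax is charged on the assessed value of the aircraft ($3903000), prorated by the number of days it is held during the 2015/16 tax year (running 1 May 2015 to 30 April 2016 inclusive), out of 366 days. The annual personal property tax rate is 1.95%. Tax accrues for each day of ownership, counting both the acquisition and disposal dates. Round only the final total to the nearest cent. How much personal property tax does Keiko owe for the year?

Days held (18 Jul 2015 – 30 Apr 2016): 288 out of 366
Tax = $3903000 × 1.95% × 288/366 = $59888.6557

$59888.66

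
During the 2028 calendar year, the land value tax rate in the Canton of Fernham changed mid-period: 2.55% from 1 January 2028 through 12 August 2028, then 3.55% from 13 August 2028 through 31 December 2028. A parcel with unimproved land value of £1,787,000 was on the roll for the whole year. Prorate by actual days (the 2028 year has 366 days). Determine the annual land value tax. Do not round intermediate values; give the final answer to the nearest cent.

1 January – 12 August 2028: 225 days at 2.55% → £1,787,000 × 2.55% × 225/366 = £28,013.4221
13 August – 31 December 2028: 141 days at 3.55% → £1,787,000 × 3.55% × 141/366 = £24,439.4221
Total = £52,452.8443

£52,452.84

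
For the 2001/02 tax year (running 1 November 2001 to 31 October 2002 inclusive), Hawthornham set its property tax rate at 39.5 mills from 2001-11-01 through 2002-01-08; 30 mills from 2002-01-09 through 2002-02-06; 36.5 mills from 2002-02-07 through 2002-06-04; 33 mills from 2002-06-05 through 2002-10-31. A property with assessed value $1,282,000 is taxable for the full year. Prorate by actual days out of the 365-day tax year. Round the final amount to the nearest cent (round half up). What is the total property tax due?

2001-11-01 to 2002-01-08: 69 days at 39.5 mills → $1,282,000 × 3.95% × 69/365 = $9,572.8521
2002-01-09 to 2002-02-06: 29 days at 30 mills → $1,282,000 × 3% × 29/365 = $3,055.7260
2002-02-07 to 2002-06-04: 118 days at 36.5 mills → $1,282,000 × 3.65% × 118/365 = $15,127.6000
2002-06-05 to 2002-10-31: 149 days at 33 mills → $1,282,000 × 3.3% × 149/365 = $17,270.1205
Total = $45,026.2986

$45,026.30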